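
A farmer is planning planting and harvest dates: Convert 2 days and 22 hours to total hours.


Days: 2
Extra hours: 22
Hours per day: 24
Days to hours: 2 x 24 = 48
Total: 48 + 22 = 70

70


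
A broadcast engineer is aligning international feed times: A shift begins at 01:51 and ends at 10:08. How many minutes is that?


Start time: 01:51 = 111 minutes from midnight
End time: 10:08 = 608 minutes from midnight
Difference: 608 - 111 = 497 minutes
That is 8 hours and 17 minutes

497


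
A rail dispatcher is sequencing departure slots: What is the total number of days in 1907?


Year: 1907
Check leap year rules:
Divisible by 4? No
1907 is not a leap year
Days: 365

365


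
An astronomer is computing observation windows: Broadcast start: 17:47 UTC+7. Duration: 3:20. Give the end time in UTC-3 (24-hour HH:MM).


Start: 17:47 in UTC+7
Step 1 - add duration:
  minutes: 47 + 20 = 67 (carry 1h)
  hours: 17 + 3 + 1 = 21
  end in UTC+7: 21:07
Step 2 - convert UTC+7 -> UTC-3:
  offset difference: -3 - (7) = -10 hours
  21 + (-10) = 11 -> mod 24 = 11
Result: 11:07 in UTC-3

11:07


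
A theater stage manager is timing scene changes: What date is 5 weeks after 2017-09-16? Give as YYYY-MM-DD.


Start: 2017-09-16
Weeks to add: 5
Convert to days: 5 x 7 = 35 days
Add 35 days to 2017-09-16
Result: 2017-10-21

2017-10-21


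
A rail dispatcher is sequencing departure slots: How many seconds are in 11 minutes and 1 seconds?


Minutes: 11
Seconds: 1
Convert minutes to seconds: 11 x 60 = 660
Add remaining seconds: 660 + 1 = 661

661


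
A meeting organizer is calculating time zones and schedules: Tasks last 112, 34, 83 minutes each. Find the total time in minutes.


Durations: 112, 34, 83
Running sum: 112
+ 34 = 146
+ 83 = 229
Total duration: 229 minutes
That is 3 hours and 49 minutes

229


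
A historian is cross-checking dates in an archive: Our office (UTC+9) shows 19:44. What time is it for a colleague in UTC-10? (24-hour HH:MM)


Local time: 19:44 at UTC+9 (offset 9h)
Target zone: UTC-10 (offset -10h)
Difference: -10 - (9) = -19 hours
Calculation: 19 + (-19) = 0
Result: 00:44

00:44


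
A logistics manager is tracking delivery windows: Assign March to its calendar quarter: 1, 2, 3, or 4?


Month: March (month 3)
Q1: January-March (months 1-3)
Q2: April-June (months 4-6)
Q3: July-September (months 7-9)
Q4: October-December (months 10-12)
Month 3 falls in Q1

1


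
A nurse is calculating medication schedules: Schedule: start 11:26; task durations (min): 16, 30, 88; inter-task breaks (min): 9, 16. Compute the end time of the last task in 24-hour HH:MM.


Start: 11:26 = 686 min from midnight
  after task 1 (16 min): 11:42
  after break (9 min): 11:51
  after task 2 (30 min): 12:21
  after break (16 min): 12:37
  after task 3 (88 min): 14:05
Total elapsed: 159 minutes
End time: 14:05

14:05


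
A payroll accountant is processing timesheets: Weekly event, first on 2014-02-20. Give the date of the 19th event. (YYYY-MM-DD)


First occurrence: 2014-02-20 (occurrence 1)
Each occurrence is 7 days after the previous.
Occurrence 19 is 18 weeks after the first.
18 weeks = 126 days
2014-02-20 + 126 days = 2014-06-26

2014-06-26


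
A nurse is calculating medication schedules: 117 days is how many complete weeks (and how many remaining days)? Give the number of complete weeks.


Total days: 117
Days per week: 7
Division: 117 / 7 = 16 remainder 5
Complete weeks: 16
Remaining days: 5

16


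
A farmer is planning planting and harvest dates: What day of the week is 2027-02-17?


Date: 2027-02-17
January 1, 2027 is a Friday
Day of year: 48
Offset from Jan 1: 47 days
47 mod 7 = 5
Result: Wednesday

Wednesday


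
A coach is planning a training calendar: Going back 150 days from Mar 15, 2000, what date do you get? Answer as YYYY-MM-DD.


Start: 2000-03-15
Subtracting 150 days
Days already passed in March: 15
After going back through March: 135 more days to subtract
February 2000: 29 days, 106 remaining
January 2000: 31 days, 75 remaining
December 1999: 31 days, 44 remaining
November 1999: 30 days, 14 remaining
Result: 1999-10-17

1999-10-17


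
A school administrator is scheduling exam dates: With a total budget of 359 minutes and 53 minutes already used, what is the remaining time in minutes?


Total budget: 359 minutes
Time used: 53 minutes
Remaining: 359 - 53 = 306 minutes
Percent used: 14.8%
Percent remaining: 85.2%

306


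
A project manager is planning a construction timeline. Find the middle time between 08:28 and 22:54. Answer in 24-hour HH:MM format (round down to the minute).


Start time: 08:28 = 508 minutes from midnight
End time: 22:54 = 1374 minutes from midnight
Sum: 508 + 1374 = 1882
Midpoint: 1882 / 2 = 941 minutes
Convert: 941 / 60 = 15 hours, 41 minutes
Result: 15:41

15:41


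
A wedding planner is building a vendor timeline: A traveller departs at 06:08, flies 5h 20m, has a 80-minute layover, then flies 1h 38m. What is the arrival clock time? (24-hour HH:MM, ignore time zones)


Depart: 06:08
Leg 1: +320 min -> 11:28
Layover: +80 min -> 12:48
Leg 2: +98 min -> 14:26
Total travel: 498 minutes = 8h 18m
Arrival: 14:26

14:26


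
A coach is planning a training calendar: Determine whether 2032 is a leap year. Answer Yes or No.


Year: 2032
Divisible by 4? 2032 / 4 = 508.0 -> Yes
Divisible by 100? 2032 / 100 = 20.32 -> No
Divisible by 4 but not 100, so it IS a leap year

Yes


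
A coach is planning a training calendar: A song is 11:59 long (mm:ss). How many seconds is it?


Minutes: 11
Extra seconds: 59
Seconds per minute: 60
Minutes to seconds: 11 x 60 = 660
Total: 660 + 59 = 719

719


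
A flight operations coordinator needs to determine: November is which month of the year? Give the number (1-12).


Calendar month order:
10. October
11. November <--
12. December
November is month number 11

11


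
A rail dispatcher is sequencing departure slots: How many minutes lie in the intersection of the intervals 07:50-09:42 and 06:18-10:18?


Interval A: [470, 582] minutes from midnight
Interval B: [378, 618] minutes from midnight
Overlap start = max(470, 378) = 470
Overlap end = min(582, 618) = 582
Overlap = 582 - 470 = 112 minutes

112


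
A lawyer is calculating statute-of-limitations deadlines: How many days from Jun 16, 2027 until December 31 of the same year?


Start: June 16, 2027
End: December 31, 2027
Days left in June: 14
July: 31
August: 31
September: 30
October: 31
... plus remaining months
Sum of remaining months: 184
Total: 14 + 184 = 198

198


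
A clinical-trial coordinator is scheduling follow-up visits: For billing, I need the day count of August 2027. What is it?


Month: August
Year: 2027
August is a 31-day month
Total: 31 days

31


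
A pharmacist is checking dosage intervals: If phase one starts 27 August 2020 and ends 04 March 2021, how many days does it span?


Start date: 2020-08-27
End date: 2021-03-04
Aug 2020: +5 days
Sep 2020: +30 days
Oct 2020: +31 days
... (5 more months)
Total: 189 days

189


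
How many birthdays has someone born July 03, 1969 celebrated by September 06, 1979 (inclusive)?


Birth: 1969-07-03
Reference: 1979-09-06
Year difference: 1979 - 1969 = 10
Has birthday (07-03) occurred by 09-06? Yes
Age in full years: 10

10


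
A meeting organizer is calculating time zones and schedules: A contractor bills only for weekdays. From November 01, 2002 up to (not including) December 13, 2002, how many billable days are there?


Start: 2002-11-01 (Friday)
End (exclusive): 2002-12-13 (Friday)
Total calendar days: 42
Full weeks: 42 // 7 = 6 -> 30 weekdays
Remaining 0 days starting on Friday:
Total business days: 30 + 0 = 30

30


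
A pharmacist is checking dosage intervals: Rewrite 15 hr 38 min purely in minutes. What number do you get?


Hours: 15
Extra minutes: 38
Minutes per hour: 60
Hours to minutes: 15 x 60 = 900
Total: 900 + 38 = 938

938


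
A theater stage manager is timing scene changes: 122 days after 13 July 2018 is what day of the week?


Start: 2018-07-13 (Friday)
Step 1 - find target date: add 122 days
  2018-07-13 + 122 days = 2018-11-12
Step 2 - day of week:
  122 mod 7 = 3
  Friday + 3 days -> Monday
Result: Monday (2018-11-12)

Monday


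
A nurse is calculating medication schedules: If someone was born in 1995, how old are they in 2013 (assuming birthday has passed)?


Birth year: 1995
Current year: 2013
Age = current year - birth year
Age = 2013 - 1995 = 18

18


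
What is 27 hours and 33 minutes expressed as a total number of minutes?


Hours: 27
Minutes: 33
Convert hours to minutes: 27 x 60 = 1620
Add remaining minutes: 1620 + 33 = 1653

1653


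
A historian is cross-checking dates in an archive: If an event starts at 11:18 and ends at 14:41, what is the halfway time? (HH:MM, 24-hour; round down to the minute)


Start time: 11:18 = 678 minutes from midnight
End time: 14:41 = 881 minutes from midnight
Sum: 678 + 881 = 1559
Midpoint: 1559 / 2 = 779 minutes
Convert: 779 / 60 = 12 hours, 59 minutes
Result: 12:59

12:59


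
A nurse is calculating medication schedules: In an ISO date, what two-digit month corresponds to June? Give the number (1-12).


Calendar month order:
5. May
6. June <--
7. July
June is month number 6

6


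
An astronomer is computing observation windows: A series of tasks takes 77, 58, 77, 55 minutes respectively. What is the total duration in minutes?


Durations: 77, 58, 77, 55
Running sum: 77
+ 58 = 135
+ 77 = 212
+ 55 = 267
Total duration: 267 minutes
That is 4 hours and 27 minutes

267


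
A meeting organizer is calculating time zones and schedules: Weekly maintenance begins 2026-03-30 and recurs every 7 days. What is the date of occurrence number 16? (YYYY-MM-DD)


First occurrence: 2026-03-30 (occurrence 1)
Each occurrence is 7 days after the previous.
Occurrence 16 is 15 weeks after the first.
15 weeks = 105 days
2026-03-30 + 105 days = 2026-07-13

2026-07-13


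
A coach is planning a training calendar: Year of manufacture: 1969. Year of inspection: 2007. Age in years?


Birth year: 1969
Current year: 2007
Age = current year - birth year
Age = 2007 - 1969 = 38

38


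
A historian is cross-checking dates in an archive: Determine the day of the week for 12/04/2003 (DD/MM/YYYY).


Date: 2003-04-12
January 1, 2003 is a Wednesday
Day of year: 102
Offset from Jan 1: 101 days
101 mod 7 = 3
Result: Saturday

Saturday


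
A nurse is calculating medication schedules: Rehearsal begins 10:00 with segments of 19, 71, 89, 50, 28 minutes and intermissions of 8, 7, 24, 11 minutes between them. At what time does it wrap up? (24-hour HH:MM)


Start: 10:00 = 600 min from midnight
  after task 1 (19 min): 10:19
  after break (8 min): 10:27
  after task 2 (71 min): 11:38
  after break (7 min): 11:45
  after task 3 (89 min): 13:14
  after break (24 min): 13:38
  after task 4 (50 min): 14:28
  after break (11 min): 14:39
  after task 5 (28 min): 15:07
Total elapsed: 307 minutes
End time: 15:07

15:07


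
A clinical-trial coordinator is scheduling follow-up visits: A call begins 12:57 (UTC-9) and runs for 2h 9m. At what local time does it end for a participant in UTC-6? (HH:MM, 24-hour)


Start: 12:57 in UTC-9
Step 1 - add duration:
  minutes: 57 + 9 = 66 (carry 1h)
  hours: 12 + 2 + 1 = 15
  end in UTC-9: 15:06
Step 2 - convert UTC-9 -> UTC-6:
  offset difference: -6 - (-9) = 3 hours
  15 + (3) = 18 -> mod 24 = 18
Result: 18:06 in UTC-6

18:06


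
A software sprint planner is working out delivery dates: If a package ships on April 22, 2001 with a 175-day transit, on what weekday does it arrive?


Start: 2001-04-22 (Sunday)
Step 1 - find target date: add 175 days
  2001-04-22 + 175 days = 2001-10-14
Step 2 - day of week:
  175 mod 7 = 0
  Sunday + 0 days -> Sunday
Result: Sunday (2001-10-14)

Sunday


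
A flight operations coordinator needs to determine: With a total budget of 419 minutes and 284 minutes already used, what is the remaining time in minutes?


Total budget: 419 minutes
Time used: 284 minutes
Remaining: 419 - 284 = 135 minutes
Percent used: 67.8%
Percent remaining: 32.2%

135


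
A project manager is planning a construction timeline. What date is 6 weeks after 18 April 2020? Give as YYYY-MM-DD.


Start: 2020-04-18
Weeks to add: 6
Convert to days: 6 x 7 = 42 days
Add 42 days to 2020-04-18
Result: 2020-05-30

2020-05-30


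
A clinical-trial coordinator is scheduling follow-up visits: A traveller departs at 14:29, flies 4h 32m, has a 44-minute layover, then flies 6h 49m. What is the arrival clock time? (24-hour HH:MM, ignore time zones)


Depart: 14:29
Leg 1: +272 min -> 19:01
Layover: +44 min -> 19:45
Leg 2: +409 min -> 02:34
Total travel: 725 minutes = 12h 5m
Arrival: 02:34

02:34


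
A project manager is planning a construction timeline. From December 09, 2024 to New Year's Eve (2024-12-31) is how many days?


Start: December 09, 2024
End: December 31, 2024
Days left in December: 22
Total: 22 days

22


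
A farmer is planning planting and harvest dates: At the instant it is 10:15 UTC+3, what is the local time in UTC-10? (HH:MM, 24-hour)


Local time: 10:15 at UTC+3 (offset 3h)
Target zone: UTC-10 (offset -10h)
Difference: -10 - (3) = -13 hours
Calculation: 10 + (-13) = -3
Wraparound: (-3) mod 24 = 21
Result: 21:15

21:15


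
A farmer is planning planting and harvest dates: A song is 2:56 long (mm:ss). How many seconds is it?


Minutes: 2
Extra seconds: 56
Seconds per minute: 60
Minutes to seconds: 2 x 60 = 120
Total: 120 + 56 = 176

176


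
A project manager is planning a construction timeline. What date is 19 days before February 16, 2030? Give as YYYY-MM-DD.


Start: 2030-02-16
Subtracting 19 days
Days already passed in February: 16
After going back through February: 3 more days to subtract
January 2030 has 31 days, need 3
Result: 2030-01-28

2030-01-28


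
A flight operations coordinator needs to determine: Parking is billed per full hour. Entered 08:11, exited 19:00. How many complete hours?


Start: 08:11
End: 19:00
Hour difference: 19 - 8 = 11 hours
Minute difference: 0 - 11 = -11 minutes
Total minutes: 649
Complete hours: 649 / 60 = 10 (remainder 49)

10


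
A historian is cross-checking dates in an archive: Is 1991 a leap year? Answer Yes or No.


Year: 1991
Divisible by 4? 1991 / 4 = 497.75 -> No
Not divisible by 4, so NOT a leap year

No


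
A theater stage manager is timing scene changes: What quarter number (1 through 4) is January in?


Month: January (month 1)
Q1: January-March (months 1-3)
Q2: April-June (months 4-6)
Q3: July-September (months 7-9)
Q4: October-December (months 10-12)
Month 1 falls in Q1

1


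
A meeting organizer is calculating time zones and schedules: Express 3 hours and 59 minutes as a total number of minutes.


Hours: 3
Extra minutes: 59
Minutes per hour: 60
Hours to minutes: 3 x 60 = 180
Total: 180 + 59 = 239

239


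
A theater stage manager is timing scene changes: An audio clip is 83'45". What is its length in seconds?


Minutes: 83
Seconds: 45
Convert minutes to seconds: 83 x 60 = 4980
Add remaining seconds: 4980 + 45 = 5025

5025


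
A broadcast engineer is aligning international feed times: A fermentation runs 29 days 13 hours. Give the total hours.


Days: 29
Extra hours: 13
Hours per day: 24
Days to hours: 29 x 24 = 696
Total: 696 + 13 = 709

709


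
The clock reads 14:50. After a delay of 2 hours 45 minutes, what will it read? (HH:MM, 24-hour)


Start time: 14:50
Adding: 2 hours 45 minutes
Minutes: 50 + 45 = 95
Minute overflow: 95 >= 60, so carry 1 hour, minutes = 35
Hours: 14 + 2 + 1 = 17
Result: 17:35

17:35


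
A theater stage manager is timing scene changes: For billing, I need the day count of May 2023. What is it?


Month: May
Year: 2023
May is a 31-day month
Total: 31 days

31


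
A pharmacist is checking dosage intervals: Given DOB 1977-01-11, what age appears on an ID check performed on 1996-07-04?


Birth: 1977-01-11
Reference: 1996-07-04
Year difference: 1996 - 1977 = 19
Has birthday (01-11) occurred by 07-04? Yes
Age in full years: 19

19


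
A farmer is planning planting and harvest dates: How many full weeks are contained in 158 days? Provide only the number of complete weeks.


Total days: 158
Days per week: 7
Division: 158 / 7 = 22 remainder 4
Complete weeks: 22
Remaining days: 4

22


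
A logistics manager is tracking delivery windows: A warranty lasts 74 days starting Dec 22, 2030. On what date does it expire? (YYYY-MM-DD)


Start: 2030-12-22
Adding 74 days
Days remaining in December: 9
After December: 65 days still to add
January 2031: 31 days, 34 remaining
February 2031: 28 days, 6 remaining
March 2031 has 31 days, need 6
Result: 2031-03-06

2031-03-06


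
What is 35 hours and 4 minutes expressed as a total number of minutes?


Hours: 35
Minutes: 4
Convert hours to minutes: 35 x 60 = 2100
Add remaining minutes: 2100 + 4 = 2104

2104


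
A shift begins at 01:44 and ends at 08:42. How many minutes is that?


Start time: 01:44 = 104 minutes from midnight
End time: 08:42 = 522 minutes from midnight
Difference: 522 - 104 = 418 minutes
That is 6 hours and 58 minutes

418


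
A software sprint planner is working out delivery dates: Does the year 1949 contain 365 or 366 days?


Year: 1949
Check leap year rules:
Divisible by 4? No
1949 is not a leap year
Days: 365

365


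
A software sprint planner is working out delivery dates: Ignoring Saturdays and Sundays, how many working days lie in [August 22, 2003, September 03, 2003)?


Start: 2003-08-22 (Friday)
End (exclusive): 2003-09-03 (Wednesday)
Total calendar days: 12
Full weeks: 12 // 7 = 1 -> 5 weekdays
Remaining 5 days starting on Friday:
  Fri(w), Sat(-), Sun(-), Mon(w), Tue(w) -> 3 weekdays
Total business days: 5 + 3 = 8

8


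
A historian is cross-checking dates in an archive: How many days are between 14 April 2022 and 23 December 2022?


Start date: 2022-04-14
End date: 2022-12-23
Apr 2022: +17 days
May 2022: +31 days
Jun 2022: +30 days
... (6 more months)
Total: 253 days

253


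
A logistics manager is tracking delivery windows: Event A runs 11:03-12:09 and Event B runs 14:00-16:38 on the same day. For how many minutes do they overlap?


Interval A: [663, 729] minutes from midnight
Interval B: [840, 998] minutes from midnight
Overlap start = max(663, 840) = 840
Overlap end = min(729, 998) = 729
End <= start, so the intervals do not overlap: 0 minutes

0


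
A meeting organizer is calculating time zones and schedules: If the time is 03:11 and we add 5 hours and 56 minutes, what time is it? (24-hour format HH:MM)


Start time: 03:11
Adding: 5 hours 56 minutes
Minutes: 11 + 56 = 67
Minute overflow: 67 >= 60, so carry 1 hour, minutes = 7
Hours: 3 + 5 + 1 = 9
Result: 09:07

09:07


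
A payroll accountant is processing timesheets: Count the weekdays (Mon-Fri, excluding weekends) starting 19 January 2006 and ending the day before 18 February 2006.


Start: 2006-01-19 (Thursday)
End (exclusive): 2006-02-18 (Saturday)
Total calendar days: 30
Full weeks: 30 // 7 = 4 -> 20 weekdays
Remaining 2 days starting on Thursday:
  Thu(w), Fri(w) -> 2 weekdays
Total business days: 20 + 2 = 22

22


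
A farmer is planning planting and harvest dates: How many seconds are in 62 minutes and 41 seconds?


Minutes: 62
Seconds: 41
Convert minutes to seconds: 62 x 60 = 3720
Add remaining seconds: 3720 + 41 = 3761

3761


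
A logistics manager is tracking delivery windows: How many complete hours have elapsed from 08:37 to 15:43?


Start: 08:37
End: 15:43
Hour difference: 15 - 8 = 7 hours
Minute difference: 43 - 37 = 6 minutes
Total minutes: 426
Complete hours: 426 / 60 = 7 (remainder 6)

7


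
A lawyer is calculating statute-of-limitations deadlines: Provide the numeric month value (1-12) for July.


Calendar month order:
6. June
7. July <--
8. August
July is month number 7

7


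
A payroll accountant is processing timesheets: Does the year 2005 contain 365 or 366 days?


Year: 2005
Check leap year rules:
Divisible by 4? No
2005 is not a leap year
Days: 365

365


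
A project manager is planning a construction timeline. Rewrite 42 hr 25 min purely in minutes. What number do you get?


Hours: 42
Extra minutes: 25
Minutes per hour: 60
Hours to minutes: 42 x 60 = 2520
Total: 2520 + 25 = 2545

2545


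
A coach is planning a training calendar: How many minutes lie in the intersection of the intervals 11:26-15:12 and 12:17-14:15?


Interval A: [686, 912] minutes from midnight
Interval B: [737, 855] minutes from midnight
Overlap start = max(686, 737) = 737
Overlap end = min(912, 855) = 855
Overlap = 855 - 737 = 118 minutes

118


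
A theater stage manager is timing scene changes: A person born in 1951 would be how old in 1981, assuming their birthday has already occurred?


Birth year: 1951
Current year: 1981
Age = current year - birth year
Age = 1981 - 1951 = 30

30


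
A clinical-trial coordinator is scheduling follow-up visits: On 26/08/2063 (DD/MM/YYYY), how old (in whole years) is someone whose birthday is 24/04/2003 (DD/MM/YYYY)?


Birth: 2003-04-24
Reference: 2063-08-26
Year difference: 2063 - 2003 = 60
Has birthday (04-24) occurred by 08-26? Yes
Age in full years: 60

60


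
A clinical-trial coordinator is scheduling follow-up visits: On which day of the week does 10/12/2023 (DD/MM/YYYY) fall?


Date: 2023-12-10
January 1, 2023 is a Sunday
Day of year: 344
Offset from Jan 1: 343 days
343 mod 7 = 0
Result: Sunday

Sunday


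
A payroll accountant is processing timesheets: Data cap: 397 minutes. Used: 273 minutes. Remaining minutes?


Total budget: 397 minutes
Time used: 273 minutes
Remaining: 397 - 273 = 124 minutes
Percent used: 68.8%
Percent remaining: 31.2%

124


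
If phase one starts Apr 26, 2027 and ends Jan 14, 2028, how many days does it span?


Start date: 2027-04-26
End date: 2028-01-14
Apr 2027: +5 days
May 2027: +31 days
Jun 2027: +30 days
... (7 more months)
Total: 263 days

263


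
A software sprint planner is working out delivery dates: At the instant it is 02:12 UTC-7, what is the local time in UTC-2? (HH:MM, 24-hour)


Local time: 02:12 at UTC-7 (offset -7h)
Target zone: UTC-2 (offset -2h)
Difference: -2 - (-7) = 5 hours
Calculation: 2 + (5) = 7
Result: 07:12

07:12


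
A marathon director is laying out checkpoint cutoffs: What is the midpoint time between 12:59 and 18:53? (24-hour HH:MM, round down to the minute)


Start time: 12:59 = 779 minutes from midnight
End time: 18:53 = 1133 minutes from midnight
Sum: 779 + 1133 = 1912
Midpoint: 1912 / 2 = 956 minutes
Convert: 956 / 60 = 15 hours, 56 minutes
Result: 15:56

15:56


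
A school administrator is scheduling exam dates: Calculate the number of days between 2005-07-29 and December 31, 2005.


Start: July 29, 2005
End: December 31, 2005
Days left in July: 2
August: 31
September: 30
October: 31
November: 30
... plus remaining months
Sum of remaining months: 153
Total: 2 + 153 = 155

155


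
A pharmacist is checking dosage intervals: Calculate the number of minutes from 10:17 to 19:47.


Start time: 10:17 = 617 minutes from midnight
End time: 19:47 = 1187 minutes from midnight
Difference: 1187 - 617 = 570 minutes
That is 9 hours and 30 minutes

570


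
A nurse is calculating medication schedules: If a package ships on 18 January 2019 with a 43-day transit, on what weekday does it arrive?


Start: 2019-01-18 (Friday)
Step 1 - find target date: add 43 days
  2019-01-18 + 43 days = 2019-03-02
Step 2 - day of week:
  43 mod 7 = 1
  Friday + 1 days -> Saturday
Result: Saturday (2019-03-02)

Saturday


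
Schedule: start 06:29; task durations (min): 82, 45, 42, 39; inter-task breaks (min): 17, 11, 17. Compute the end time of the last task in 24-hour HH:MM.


Start: 06:29 = 389 min from midnight
  after task 1 (82 min): 07:51
  after break (17 min): 08:08
  after task 2 (45 min): 08:53
  after break (11 min): 09:04
  after task 3 (42 min): 09:46
  after break (17 min): 10:03
  after task 4 (39 min): 10:42
Total elapsed: 253 minutes
End time: 10:42

10:42


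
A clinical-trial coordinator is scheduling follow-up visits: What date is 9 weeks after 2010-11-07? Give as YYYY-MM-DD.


Start: 2010-11-07
Weeks to add: 9
Convert to days: 9 x 7 = 63 days
Add 63 days to 2010-11-07
Result: 2011-01-09

2011-01-09


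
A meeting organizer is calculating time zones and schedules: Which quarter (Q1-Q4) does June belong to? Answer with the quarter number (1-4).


Month: June (month 6)
Q1: January-March (months 1-3)
Q2: April-June (months 4-6)
Q3: July-September (months 7-9)
Q4: October-December (months 10-12)
Month 6 falls in Q2

2


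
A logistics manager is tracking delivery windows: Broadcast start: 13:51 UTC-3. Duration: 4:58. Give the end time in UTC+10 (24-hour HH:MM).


Start: 13:51 in UTC-3
Step 1 - add duration:
  minutes: 51 + 58 = 109 (carry 1h)
  hours: 13 + 4 + 1 = 18
  end in UTC-3: 18:49
Step 2 - convert UTC-3 -> UTC+10:
  offset difference: 10 - (-3) = 13 hours
  18 + (13) = 31 -> mod 24 = 7
Result: 07:49 in UTC+10

07:49


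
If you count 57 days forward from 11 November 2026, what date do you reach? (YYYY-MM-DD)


Start: 2026-11-11
Adding 57 days
Days remaining in November: 19
After November: 38 days still to add
December 2026: 31 days, 7 remaining
January 2027 has 31 days, need 7
Result: 2027-01-07

2027-01-07


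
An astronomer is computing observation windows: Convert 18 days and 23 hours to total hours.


Days: 18
Extra hours: 23
Hours per day: 24
Days to hours: 18 x 24 = 432
Total: 432 + 23 = 455

455


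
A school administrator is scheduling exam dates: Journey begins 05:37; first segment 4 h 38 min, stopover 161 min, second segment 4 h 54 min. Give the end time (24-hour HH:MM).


Depart: 05:37
Leg 1: +278 min -> 10:15
Layover: +161 min -> 12:56
Leg 2: +294 min -> 17:50
Total travel: 733 minutes = 12h 13m
Arrival: 17:50

17:50


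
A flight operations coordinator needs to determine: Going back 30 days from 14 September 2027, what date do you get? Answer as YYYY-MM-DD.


Start: 2027-09-14
Subtracting 30 days
Days already passed in September: 14
After going back through September: 16 more days to subtract
August 2027 has 31 days, need 16
Result: 2027-08-15

2027-08-15


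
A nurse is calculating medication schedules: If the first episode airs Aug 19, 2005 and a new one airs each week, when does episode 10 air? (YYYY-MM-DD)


First occurrence: 2005-08-19 (occurrence 1)
Each occurrence is 7 days after the previous.
Occurrence 10 is 9 weeks after the first.
9 weeks = 63 days
2005-08-19 + 63 days = 2005-10-21

2005-10-21


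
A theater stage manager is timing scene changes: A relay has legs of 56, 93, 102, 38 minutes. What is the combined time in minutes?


Durations: 56, 93, 102, 38
Running sum: 56
+ 93 = 149
+ 102 = 251
+ 38 = 289
Total duration: 289 minutes
That is 4 hours and 49 minutes

289


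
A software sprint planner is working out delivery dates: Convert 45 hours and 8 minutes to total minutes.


Hours: 45
Minutes: 8
Convert hours to minutes: 45 x 60 = 2700
Add remaining minutes: 2700 + 8 = 2708

2708


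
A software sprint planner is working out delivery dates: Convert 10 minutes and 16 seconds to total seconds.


Minutes: 10
Extra seconds: 16
Seconds per minute: 60
Minutes to seconds: 10 x 60 = 600
Total: 600 + 16 = 616

616


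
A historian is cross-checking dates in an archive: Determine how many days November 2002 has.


Month: November
Year: 2002
November is a 30-day month
Total: 30 days

30


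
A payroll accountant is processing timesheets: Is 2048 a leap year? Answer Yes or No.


Year: 2048
Divisible by 4? 2048 / 4 = 512.0 -> Yes
Divisible by 100? 2048 / 100 = 20.48 -> No
Divisible by 4 but not 100, so it IS a leap year

Yes


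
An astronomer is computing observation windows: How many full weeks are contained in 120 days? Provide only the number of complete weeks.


Total days: 120
Days per week: 7
Division: 120 / 7 = 17 remainder 1
Complete weeks: 17
Remaining days: 1

17


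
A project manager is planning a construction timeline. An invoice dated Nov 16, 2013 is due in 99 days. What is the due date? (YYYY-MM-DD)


Start: 2013-11-16
Adding 99 days
Days remaining in November: 14
After November: 85 days still to add
December 2013: 31 days, 54 remaining
January 2014: 31 days, 23 remaining
February 2014 has 28 days, need 23
Result: 2014-02-23

2014-02-23


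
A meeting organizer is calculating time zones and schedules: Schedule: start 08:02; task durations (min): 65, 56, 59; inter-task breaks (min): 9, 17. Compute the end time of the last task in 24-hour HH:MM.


Start: 08:02 = 482 min from midnight
  after task 1 (65 min): 09:07
  after break (9 min): 09:16
  after task 2 (56 min): 10:12
  after break (17 min): 10:29
  after task 3 (59 min): 11:28
Total elapsed: 206 minutes
End time: 11:28

11:28


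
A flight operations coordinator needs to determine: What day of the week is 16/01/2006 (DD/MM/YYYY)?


Date: 2006-01-16
January 1, 2006 is a Sunday
Day of year: 16
Offset from Jan 1: 15 days
15 mod 7 = 1
Result: Monday

Monday


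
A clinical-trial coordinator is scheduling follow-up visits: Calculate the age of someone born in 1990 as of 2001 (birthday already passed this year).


Birth year: 1990
Current year: 2001
Age = current year - birth year
Age = 2001 - 1990 = 11

11


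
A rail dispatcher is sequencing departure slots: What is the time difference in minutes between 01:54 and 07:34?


Start time: 01:54 = 114 minutes from midnight
End time: 07:34 = 454 minutes from midnight
Difference: 454 - 114 = 340 minutes
That is 5 hours and 40 minutes

340


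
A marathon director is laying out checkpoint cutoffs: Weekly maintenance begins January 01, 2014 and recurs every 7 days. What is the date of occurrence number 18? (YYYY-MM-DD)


First occurrence: 2014-01-01 (occurrence 1)
Each occurrence is 7 days after the previous.
Occurrence 18 is 17 weeks after the first.
17 weeks = 119 days
2014-01-01 + 119 days = 2014-04-30

2014-04-30


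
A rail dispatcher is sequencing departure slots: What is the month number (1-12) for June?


Calendar month order:
5. May
6. June <--
7. July
June is month number 6

6


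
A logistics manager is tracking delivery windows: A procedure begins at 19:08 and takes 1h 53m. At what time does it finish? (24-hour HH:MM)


Start time: 19:08
Adding: 1 hours 53 minutes
Minutes: 8 + 53 = 61
Minute overflow: 61 >= 60, so carry 1 hour, minutes = 1
Hours: 19 + 1 + 1 = 21
Result: 21:01

21:01


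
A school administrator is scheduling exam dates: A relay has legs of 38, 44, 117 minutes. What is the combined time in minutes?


Durations: 38, 44, 117
Running sum: 38
+ 44 = 82
+ 117 = 199
Total duration: 199 minutes
That is 3 hours and 19 minutes

199


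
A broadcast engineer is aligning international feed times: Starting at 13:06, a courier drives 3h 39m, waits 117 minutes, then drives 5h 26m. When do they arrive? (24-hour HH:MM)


Depart: 13:06
Leg 1: +219 min -> 16:45
Layover: +117 min -> 18:42
Leg 2: +326 min -> 00:08
Total travel: 662 minutes = 11h 2m
Arrival: 00:08

00:08


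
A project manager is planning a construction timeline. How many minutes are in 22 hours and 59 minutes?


Hours: 22
Extra minutes: 59
Minutes per hour: 60
Hours to minutes: 22 x 60 = 1320
Total: 1320 + 59 = 1379

1379


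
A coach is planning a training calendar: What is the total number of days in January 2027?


Month: January
Year: 2027
January is a 31-day month
Total: 31 days

31


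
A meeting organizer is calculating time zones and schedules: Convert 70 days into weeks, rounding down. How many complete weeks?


Total days: 70
Days per week: 7
Division: 70 / 7 = 10 remainder 0
Complete weeks: 10
Remaining days: 0

10


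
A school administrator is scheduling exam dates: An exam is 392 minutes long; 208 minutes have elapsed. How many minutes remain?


Total budget: 392 minutes
Time used: 208 minutes
Remaining: 392 - 208 = 184 minutes
Percent used: 53.1%
Percent remaining: 46.9%

184


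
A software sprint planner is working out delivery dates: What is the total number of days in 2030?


Year: 2030
Check leap year rules:
Divisible by 4? No
2030 is not a leap year
Days: 365

365


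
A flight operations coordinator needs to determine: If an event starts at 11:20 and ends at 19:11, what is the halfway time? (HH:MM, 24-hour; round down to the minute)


Start time: 11:20 = 680 minutes from midnight
End time: 19:11 = 1151 minutes from midnight
Sum: 680 + 1151 = 1831
Midpoint: 1831 / 2 = 915 minutes
Convert: 915 / 60 = 15 hours, 15 minutes
Result: 15:15

15:15


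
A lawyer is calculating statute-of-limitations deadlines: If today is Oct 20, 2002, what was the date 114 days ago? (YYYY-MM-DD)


Start: 2002-10-20
Subtracting 114 days
Days already passed in October: 20
After going back through October: 94 more days to subtract
September 2002: 30 days, 64 remaining
August 2002: 31 days, 33 remaining
July 2002: 31 days, 2 remaining
June 2002 has 30 days, need 2
Result: 2002-06-28

2002-06-28


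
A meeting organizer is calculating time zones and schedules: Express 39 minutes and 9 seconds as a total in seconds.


Minutes: 39
Seconds: 9
Convert minutes to seconds: 39 x 60 = 2340
Add remaining seconds: 2340 + 9 = 2349

2349


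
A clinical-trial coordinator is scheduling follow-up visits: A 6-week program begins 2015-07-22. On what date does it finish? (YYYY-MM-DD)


Start: 2015-07-22
Weeks to add: 6
Convert to days: 6 x 7 = 42 days
Add 42 days to 2015-07-22
Result: 2015-09-02

2015-09-02


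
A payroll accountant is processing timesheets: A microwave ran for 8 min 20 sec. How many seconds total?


Minutes: 8
Extra seconds: 20
Seconds per minute: 60
Minutes to seconds: 8 x 60 = 480
Total: 480 + 20 = 500

500


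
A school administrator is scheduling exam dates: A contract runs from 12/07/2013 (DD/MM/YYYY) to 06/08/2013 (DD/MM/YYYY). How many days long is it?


Start date: 2013-07-12
End date: 2013-08-06
Jul 2013: +20 days
Aug 2013: +5 days
Total: 25 days

25


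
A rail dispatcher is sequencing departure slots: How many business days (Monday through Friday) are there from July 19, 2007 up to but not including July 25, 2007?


Start: 2007-07-19 (Thursday)
End (exclusive): 2007-07-25 (Wednesday)
Total calendar days: 6
Full weeks: 6 // 7 = 0 -> 0 weekdays
Remaining 6 days starting on Thursday:
  Thu(w), Fri(w), Sat(-), Sun(-), Mon(w), Tue(w) -> 4 weekdays
Total business days: 0 + 4 = 4

4


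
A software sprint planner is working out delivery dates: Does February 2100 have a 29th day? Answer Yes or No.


Year: 2100
Divisible by 4? 2100 / 4 = 525.0 -> Yes
Divisible by 100? 2100 / 100 = 21.0 -> Yes
Divisible by 400? 2100 / 400 = 5.25 -> No
Divisible by 100 but not 400, so NOT a leap year

No


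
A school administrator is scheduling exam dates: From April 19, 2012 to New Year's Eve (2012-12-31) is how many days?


Start: April 19, 2012
End: December 31, 2012
Days left in April: 11
May: 31
June: 30
July: 31
August: 31
... plus remaining months
Sum of remaining months: 245
Total: 11 + 245 = 256

256


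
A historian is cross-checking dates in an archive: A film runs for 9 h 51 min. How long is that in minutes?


Hours: 9
Minutes: 51
Convert hours to minutes: 9 x 60 = 540
Add remaining minutes: 540 + 51 = 591

591


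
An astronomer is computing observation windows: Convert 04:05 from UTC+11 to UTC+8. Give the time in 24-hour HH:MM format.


Local time: 04:05 at UTC+11 (offset 11h)
Target zone: UTC+8 (offset 8h)
Difference: 8 - (11) = -3 hours
Calculation: 4 + (-3) = 1
Result: 01:05

01:05


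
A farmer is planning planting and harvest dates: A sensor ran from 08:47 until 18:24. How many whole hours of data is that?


Start: 08:47
End: 18:24
Hour difference: 18 - 8 = 10 hours
Minute difference: 24 - 47 = -23 minutes
Total minutes: 577
Complete hours: 577 / 60 = 9 (remainder 37)

9


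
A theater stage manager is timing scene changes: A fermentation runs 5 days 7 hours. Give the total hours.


Days: 5
Extra hours: 7
Hours per day: 24
Days to hours: 5 x 24 = 120
Total: 120 + 7 = 127

127


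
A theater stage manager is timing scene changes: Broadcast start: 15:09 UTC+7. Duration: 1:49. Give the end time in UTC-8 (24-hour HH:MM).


Start: 15:09 in UTC+7
Step 1 - add duration:
  minutes: 9 + 49 = 58
  hours: 15 + 1 + 0 = 16
  end in UTC+7: 16:58
Step 2 - convert UTC+7 -> UTC-8:
  offset difference: -8 - (7) = -15 hours
  16 + (-15) = 1 -> mod 24 = 1
Result: 01:58 in UTC-8

01:58


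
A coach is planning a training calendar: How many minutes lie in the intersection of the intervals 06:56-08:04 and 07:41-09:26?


Interval A: [416, 484] minutes from midnight
Interval B: [461, 566] minutes from midnight
Overlap start = max(416, 461) = 461
Overlap end = min(484, 566) = 484
Overlap = 484 - 461 = 23 minutes

23


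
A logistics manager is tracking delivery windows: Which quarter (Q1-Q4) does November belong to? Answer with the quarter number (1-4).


Month: November (month 11)
Q1: January-March (months 1-3)
Q2: April-June (months 4-6)
Q3: July-September (months 7-9)
Q4: October-December (months 10-12)
Month 11 falls in Q4

4


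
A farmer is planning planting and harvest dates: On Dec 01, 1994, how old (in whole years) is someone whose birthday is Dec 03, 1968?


Birth: 1968-12-03
Reference: 1994-12-01
Year difference: 1994 - 1968 = 26
Has birthday (12-03) occurred by 12-01? No
Birthday not yet reached this year -> subtract 1
Age in full years: 25

25


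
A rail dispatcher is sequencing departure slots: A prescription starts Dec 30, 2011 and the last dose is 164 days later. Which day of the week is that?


Start: 2011-12-30 (Friday)
Step 1 - find target date: add 164 days
  2011-12-30 + 164 days = 2012-06-11
Step 2 - day of week:
  164 mod 7 = 3
  Friday + 3 days -> Monday
Result: Monday (2012-06-11)

Monday


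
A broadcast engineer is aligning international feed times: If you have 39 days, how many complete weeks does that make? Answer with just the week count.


Total days: 39
Days per week: 7
Division: 39 / 7 = 5 remainder 4
Complete weeks: 5
Remaining days: 4

5


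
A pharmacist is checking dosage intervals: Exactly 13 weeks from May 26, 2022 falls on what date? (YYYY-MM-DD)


Start: 2022-05-26
Weeks to add: 13
Convert to days: 13 x 7 = 91 days
Add 91 days to 2022-05-26
Result: 2022-08-25

2022-08-25


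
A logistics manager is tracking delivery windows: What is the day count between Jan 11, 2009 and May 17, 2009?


Start date: 2009-01-11
End date: 2009-05-17
Jan 2009: +21 days
Feb 2009: +28 days
Mar 2009: +31 days
Apr 2009: +30 days
May 2009: +16 days
Total: 126 days

126


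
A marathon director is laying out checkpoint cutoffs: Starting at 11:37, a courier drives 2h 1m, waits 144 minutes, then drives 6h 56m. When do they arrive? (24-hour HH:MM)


Depart: 11:37
Leg 1: +121 min -> 13:38
Layover: +144 min -> 16:02
Leg 2: +416 min -> 22:58
Total travel: 681 minutes = 11h 21m
Arrival: 22:58

22:58


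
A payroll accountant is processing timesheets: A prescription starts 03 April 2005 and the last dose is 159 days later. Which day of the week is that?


Start: 2005-04-03 (Sunday)
Step 1 - find target date: add 159 days
  2005-04-03 + 159 days = 2005-09-09
Step 2 - day of week:
  159 mod 7 = 5
  Sunday + 5 days -> Friday
Result: Friday (2005-09-09)

Friday


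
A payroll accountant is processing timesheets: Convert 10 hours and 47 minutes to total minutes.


Hours: 10
Extra minutes: 47
Minutes per hour: 60
Hours to minutes: 10 x 60 = 600
Total: 600 + 47 = 647

647


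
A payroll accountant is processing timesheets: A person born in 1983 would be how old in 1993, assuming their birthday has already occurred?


Birth year: 1983
Current year: 1993
Age = current year - birth year
Age = 1993 - 1983 = 10

10
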